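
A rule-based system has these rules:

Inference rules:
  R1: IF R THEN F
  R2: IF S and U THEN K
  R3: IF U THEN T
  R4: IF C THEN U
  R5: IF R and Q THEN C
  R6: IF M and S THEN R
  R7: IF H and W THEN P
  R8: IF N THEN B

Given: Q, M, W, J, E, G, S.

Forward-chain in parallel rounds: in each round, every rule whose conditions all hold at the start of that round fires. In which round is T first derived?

Round 1 — R6, derive R.
Round 2 — R1, R5, derive F, C.
Round 3 — R4, derive U.
Round 4 — R2, R3, derive K, T.
T first appears in round 4.

4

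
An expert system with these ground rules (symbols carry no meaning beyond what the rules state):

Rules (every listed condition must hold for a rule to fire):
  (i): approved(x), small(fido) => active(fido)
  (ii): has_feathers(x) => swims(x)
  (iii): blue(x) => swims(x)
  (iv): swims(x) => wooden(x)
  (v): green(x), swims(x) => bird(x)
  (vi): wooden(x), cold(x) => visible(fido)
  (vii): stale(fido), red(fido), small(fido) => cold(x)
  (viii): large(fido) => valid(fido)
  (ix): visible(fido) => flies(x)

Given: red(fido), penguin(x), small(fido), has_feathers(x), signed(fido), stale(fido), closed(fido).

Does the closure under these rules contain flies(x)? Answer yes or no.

yes

Round 1 fires (ii), (vii), giving swims(x), cold(x).
Round 2 fires (iv), giving wooden(x).
Round 3 fires (vi), giving visible(fido).
Round 4 fires (ix), giving flies(x).
flies(x) appears in round 4, so it is derivable.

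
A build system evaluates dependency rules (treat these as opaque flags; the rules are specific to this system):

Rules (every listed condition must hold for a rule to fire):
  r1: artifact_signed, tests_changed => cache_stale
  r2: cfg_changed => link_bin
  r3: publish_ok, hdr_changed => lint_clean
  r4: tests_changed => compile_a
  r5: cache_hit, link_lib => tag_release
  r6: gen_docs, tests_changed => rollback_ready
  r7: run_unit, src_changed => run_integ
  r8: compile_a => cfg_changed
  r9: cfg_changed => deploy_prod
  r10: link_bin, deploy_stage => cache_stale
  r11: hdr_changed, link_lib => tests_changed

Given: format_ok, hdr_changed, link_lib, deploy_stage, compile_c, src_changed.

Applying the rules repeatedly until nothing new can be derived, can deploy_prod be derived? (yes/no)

Round 1: r11 [hdr_changed, link_lib => tests_changed]. Adds tests_changed.
Round 2: r4 [tests_changed => compile_a]. Adds compile_a.
Round 3: r8 [compile_a => cfg_changed]. Adds cfg_changed.
Round 4: r2 [cfg_changed => link_bin]; r9 [cfg_changed => deploy_prod]. Adds link_bin, deploy_prod.
Round 5: r10 [link_bin, deploy_stage => cache_stale]. Adds cache_stale.
deploy_prod appears in round 4, so it is derivable.

yes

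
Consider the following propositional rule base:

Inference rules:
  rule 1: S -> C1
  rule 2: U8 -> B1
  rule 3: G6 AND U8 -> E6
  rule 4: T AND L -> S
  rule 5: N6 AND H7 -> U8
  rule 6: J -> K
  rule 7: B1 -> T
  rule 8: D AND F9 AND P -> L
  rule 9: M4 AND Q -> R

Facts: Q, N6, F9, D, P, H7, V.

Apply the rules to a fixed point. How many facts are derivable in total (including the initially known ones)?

Round 1 fires rule 5, rule 8, giving U8, L.
Round 2 fires rule 2, giving B1.
Round 3 fires rule 7, giving T.
Round 4 fires rule 4, giving S.
Round 5 fires rule 1, giving C1.
Closure: {B1, C1, D, F9, H7, L, N6, P, Q, S, T, U8, V} — 13 facts.

13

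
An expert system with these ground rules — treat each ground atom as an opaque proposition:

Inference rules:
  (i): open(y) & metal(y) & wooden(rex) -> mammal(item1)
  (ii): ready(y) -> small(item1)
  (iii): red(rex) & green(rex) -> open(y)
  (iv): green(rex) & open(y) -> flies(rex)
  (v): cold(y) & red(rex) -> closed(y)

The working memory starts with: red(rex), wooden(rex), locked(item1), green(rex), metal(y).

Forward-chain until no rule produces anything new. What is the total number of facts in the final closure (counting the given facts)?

Round 1: (iii) [red(rex) & green(rex) -> open(y)]. New: open(y).
Round 2: (i) [open(y) & metal(y) & wooden(rex) -> mammal(item1)]; (iv) [green(rex) & open(y) -> flies(rex)]. New: mammal(item1), flies(rex).
Closure: {flies(rex), green(rex), locked(item1), mammal(item1), metal(y), open(y), red(rex), wooden(rex)} — 8 facts.

8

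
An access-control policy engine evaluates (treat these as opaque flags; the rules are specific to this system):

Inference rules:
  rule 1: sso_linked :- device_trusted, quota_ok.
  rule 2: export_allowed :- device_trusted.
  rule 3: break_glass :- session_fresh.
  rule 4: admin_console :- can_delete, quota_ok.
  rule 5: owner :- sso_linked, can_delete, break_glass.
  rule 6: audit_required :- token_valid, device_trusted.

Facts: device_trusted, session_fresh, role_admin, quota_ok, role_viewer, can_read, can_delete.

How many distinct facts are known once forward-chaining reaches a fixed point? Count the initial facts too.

[1] rule 1 [sso_linked :- device_trusted, quota_ok.]; rule 2 [export_allowed :- device_trusted.]; rule 3 [break_glass :- session_fresh.]; rule 4 [admin_console :- can_delete, quota_ok.]. ⇒ new: sso_linked, export_allowed, break_glass, admin_console.
[2] rule 5 [owner :- sso_linked, can_delete, break_glass.]. ⇒ new: owner.
Closure: {admin_console, break_glass, can_delete, can_read, device_trusted, export_allowed, owner, quota_ok, role_admin, role_viewer, session_fresh, sso_linked} — 12 facts.

12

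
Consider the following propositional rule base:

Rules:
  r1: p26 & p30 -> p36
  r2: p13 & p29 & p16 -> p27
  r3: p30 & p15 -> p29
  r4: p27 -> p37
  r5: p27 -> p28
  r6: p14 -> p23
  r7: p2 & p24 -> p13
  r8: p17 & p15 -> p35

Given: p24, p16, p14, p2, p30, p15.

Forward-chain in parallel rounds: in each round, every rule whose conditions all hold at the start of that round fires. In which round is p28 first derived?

Round 1 fires r3, r6, r7, giving p29, p23, p13.
Round 2 fires r2, giving p27.
Round 3 fires r4, r5, giving p37, p28.
p28 first appears in round 3.

3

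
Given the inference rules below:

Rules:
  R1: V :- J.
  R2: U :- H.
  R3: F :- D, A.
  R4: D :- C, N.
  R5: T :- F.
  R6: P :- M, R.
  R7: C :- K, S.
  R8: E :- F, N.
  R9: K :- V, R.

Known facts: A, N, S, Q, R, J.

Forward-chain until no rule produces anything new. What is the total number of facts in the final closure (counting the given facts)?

Round 1: R1 [V :- J.]. Adds V.
Round 2: R9 [K :- V, R.]. Adds K.
Round 3: R7 [C :- K, S.]. Adds C.
Round 4: R4 [D :- C, N.]. Adds D.
Round 5: R3 [F :- D, A.]. Adds F.
Round 6: R5 [T :- F.]; R8 [E :- F, N.]. Adds T, E.
Closure: {A, C, D, E, F, J, K, N, Q, R, S, T, V} — 13 facts.

13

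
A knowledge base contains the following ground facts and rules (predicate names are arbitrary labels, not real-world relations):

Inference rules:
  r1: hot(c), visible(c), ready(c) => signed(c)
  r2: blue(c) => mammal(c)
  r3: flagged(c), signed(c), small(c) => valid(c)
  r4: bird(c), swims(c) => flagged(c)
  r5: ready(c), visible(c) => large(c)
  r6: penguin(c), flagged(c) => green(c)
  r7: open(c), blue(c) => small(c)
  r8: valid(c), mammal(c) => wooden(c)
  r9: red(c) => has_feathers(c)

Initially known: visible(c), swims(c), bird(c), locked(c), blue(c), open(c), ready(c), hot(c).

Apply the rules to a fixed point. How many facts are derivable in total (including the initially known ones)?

15

Round 1 — r1, r2, r4, r5, r7, derive signed(c), mammal(c), flagged(c), large(c), small(c).
Round 2 — r3, derive valid(c).
Round 3 — r8, derive wooden(c).
Closure: {bird(c), blue(c), flagged(c), hot(c), large(c), locked(c), mammal(c), open(c), ready(c), signed(c), small(c), swims(c), valid(c), visible(c), wooden(c)} — 15 facts.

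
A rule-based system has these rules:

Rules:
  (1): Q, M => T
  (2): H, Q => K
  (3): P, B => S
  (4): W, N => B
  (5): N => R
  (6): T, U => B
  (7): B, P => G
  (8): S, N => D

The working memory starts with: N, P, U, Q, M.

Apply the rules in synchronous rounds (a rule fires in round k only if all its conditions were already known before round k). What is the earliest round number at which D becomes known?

[1] (1) [Q, M => T]; (5) [N => R]. ⇒ new: T, R.
[2] (6) [T, U => B]. ⇒ new: B.
[3] (3) [P, B => S]; (7) [B, P => G]. ⇒ new: S, G.
[4] (8) [S, N => D]. ⇒ new: D.
D first appears in round 4.

4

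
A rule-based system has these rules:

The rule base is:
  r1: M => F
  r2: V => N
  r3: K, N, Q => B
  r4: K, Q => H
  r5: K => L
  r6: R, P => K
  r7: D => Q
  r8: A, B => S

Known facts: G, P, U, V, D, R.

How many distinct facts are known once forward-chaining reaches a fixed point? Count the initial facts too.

12

Round 1: r2 [V => N]; r6 [R, P => K]; r7 [D => Q]. New: N, K, Q.
Round 2: r3 [K, N, Q => B]; r4 [K, Q => H]; r5 [K => L]. New: B, H, L.
Closure: {B, D, G, H, K, L, N, P, Q, R, U, V} — 12 facts.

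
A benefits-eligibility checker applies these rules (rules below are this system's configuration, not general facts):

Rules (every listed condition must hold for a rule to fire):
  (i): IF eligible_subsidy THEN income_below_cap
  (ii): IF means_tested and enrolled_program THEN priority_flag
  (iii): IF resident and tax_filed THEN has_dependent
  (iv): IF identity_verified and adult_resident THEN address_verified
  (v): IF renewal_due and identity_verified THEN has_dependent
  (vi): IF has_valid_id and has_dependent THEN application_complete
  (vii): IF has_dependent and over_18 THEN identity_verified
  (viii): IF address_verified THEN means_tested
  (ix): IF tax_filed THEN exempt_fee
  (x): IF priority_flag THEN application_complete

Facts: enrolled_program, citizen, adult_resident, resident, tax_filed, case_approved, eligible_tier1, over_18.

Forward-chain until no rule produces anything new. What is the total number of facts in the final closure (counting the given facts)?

15

[1] (iii) [IF resident and tax_filed THEN has_dependent]; (ix) [IF tax_filed THEN exempt_fee]. ⇒ new: has_dependent, exempt_fee.
[2] (vii) [IF has_dependent and over_18 THEN identity_verified]. ⇒ new: identity_verified.
[3] (iv) [IF identity_verified and adult_resident THEN address_verified]. ⇒ new: address_verified.
[4] (viii) [IF address_verified THEN means_tested]. ⇒ new: means_tested.
[5] (ii) [IF means_tested and enrolled_program THEN priority_flag]. ⇒ new: priority_flag.
[6] (x) [IF priority_flag THEN application_complete]. ⇒ new: application_complete.
Closure: {address_verified, adult_resident, application_complete, case_approved, citizen, eligible_tier1, enrolled_program, exempt_fee, has_dependent, identity_verified, means_tested, over_18, priority_flag, resident, tax_filed} — 15 facts.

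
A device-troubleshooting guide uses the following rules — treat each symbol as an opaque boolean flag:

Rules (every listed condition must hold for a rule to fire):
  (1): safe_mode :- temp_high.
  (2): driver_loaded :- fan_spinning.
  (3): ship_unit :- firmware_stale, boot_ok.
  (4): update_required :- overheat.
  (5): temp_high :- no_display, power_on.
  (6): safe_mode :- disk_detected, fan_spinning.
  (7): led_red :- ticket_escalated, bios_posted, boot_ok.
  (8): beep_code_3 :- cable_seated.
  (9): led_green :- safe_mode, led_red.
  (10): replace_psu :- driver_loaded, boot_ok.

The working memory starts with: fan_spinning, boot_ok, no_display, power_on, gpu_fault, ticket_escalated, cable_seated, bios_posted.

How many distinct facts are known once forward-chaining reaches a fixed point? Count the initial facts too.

15

Round 1: (2) [driver_loaded :- fan_spinning.]; (5) [temp_high :- no_display, power_on.]; (7) [led_red :- ticket_escalated, bios_posted, boot_ok.]; (8) [beep_code_3 :- cable_seated.]. New: driver_loaded, temp_high, led_red, beep_code_3.
Round 2: (1) [safe_mode :- temp_high.]; (10) [replace_psu :- driver_loaded, boot_ok.]. New: safe_mode, replace_psu.
Round 3: (9) [led_green :- safe_mode, led_red.]. New: led_green.
Closure: {beep_code_3, bios_posted, boot_ok, cable_seated, driver_loaded, fan_spinning, gpu_fault, led_green, led_red, no_display, power_on, replace_psu, safe_mode, temp_high, ticket_escalated} — 15 facts.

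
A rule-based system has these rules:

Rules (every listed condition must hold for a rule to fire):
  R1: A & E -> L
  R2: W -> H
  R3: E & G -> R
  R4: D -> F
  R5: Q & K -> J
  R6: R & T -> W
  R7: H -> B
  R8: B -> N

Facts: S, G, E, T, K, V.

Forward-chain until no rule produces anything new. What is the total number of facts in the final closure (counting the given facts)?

11

Round 1 fires R3, giving R.
Round 2 fires R6, giving W.
Round 3 fires R2, giving H.
Round 4 fires R7, giving B.
Round 5 fires R8, giving N.
Closure: {B, E, G, H, K, N, R, S, T, V, W} — 11 facts.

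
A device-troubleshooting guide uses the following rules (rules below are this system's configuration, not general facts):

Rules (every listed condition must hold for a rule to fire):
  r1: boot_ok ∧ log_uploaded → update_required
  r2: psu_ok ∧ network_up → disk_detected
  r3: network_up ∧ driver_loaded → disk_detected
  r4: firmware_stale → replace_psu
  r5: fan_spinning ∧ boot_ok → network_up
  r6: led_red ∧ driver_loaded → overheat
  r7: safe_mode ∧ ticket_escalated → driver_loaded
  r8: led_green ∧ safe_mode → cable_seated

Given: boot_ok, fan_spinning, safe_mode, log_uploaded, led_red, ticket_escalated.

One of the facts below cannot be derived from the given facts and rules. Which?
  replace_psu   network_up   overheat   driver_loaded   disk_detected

Round 1 — r1, r5, r7, derive update_required, network_up, driver_loaded.
Round 2 — r3, r6, derive disk_detected, overheat.
Derived: disk_detected (round 2), network_up (round 1), driver_loaded (round 1), overheat (round 2). replace_psu never appears in any round.

replace_psu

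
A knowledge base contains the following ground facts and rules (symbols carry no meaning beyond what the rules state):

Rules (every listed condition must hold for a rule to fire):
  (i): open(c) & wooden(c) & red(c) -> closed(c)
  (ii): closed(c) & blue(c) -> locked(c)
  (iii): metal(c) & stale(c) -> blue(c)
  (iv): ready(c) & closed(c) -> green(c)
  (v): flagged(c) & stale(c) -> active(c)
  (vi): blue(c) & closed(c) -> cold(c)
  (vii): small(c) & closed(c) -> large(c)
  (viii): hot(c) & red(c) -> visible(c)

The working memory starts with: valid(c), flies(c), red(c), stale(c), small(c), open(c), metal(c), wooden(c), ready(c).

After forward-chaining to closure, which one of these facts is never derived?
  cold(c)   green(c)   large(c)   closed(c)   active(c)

Round 1 fires (i), (iii), giving closed(c), blue(c).
Round 2 fires (ii), (iv), (vi), (vii), giving locked(c), green(c), cold(c), large(c).
Derived: closed(c) (round 1), large(c) (round 2), cold(c) (round 2), green(c) (round 2). active(c) never appears in any round.

active(c)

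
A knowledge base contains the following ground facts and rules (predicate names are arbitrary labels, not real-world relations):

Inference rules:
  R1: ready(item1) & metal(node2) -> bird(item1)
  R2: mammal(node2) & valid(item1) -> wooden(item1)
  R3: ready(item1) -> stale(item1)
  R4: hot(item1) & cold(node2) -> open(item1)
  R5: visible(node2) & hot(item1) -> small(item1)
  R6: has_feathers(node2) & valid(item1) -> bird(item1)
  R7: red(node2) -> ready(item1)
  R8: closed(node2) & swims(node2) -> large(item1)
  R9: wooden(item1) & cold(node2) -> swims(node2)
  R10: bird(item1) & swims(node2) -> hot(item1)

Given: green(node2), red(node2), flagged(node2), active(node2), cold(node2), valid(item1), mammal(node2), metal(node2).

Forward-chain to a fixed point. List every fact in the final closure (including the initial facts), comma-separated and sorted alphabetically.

Round 1: R2 [mammal(node2) & valid(item1) -> wooden(item1)]; R7 [red(node2) -> ready(item1)]. Adds wooden(item1), ready(item1).
Round 2: R1 [ready(item1) & metal(node2) -> bird(item1)]; R3 [ready(item1) -> stale(item1)]; R9 [wooden(item1) & cold(node2) -> swims(node2)]. Adds bird(item1), stale(item1), swims(node2).
Round 3: R10 [bird(item1) & swims(node2) -> hot(item1)]. Adds hot(item1).
Round 4: R4 [hot(item1) & cold(node2) -> open(item1)]. Adds open(item1).

active(node2), bird(item1), cold(node2), flagged(node2), green(node2), hot(item1), mammal(node2), metal(node2), open(item1), ready(item1), red(node2), stale(item1), swims(node2), valid(item1), wooden(item1)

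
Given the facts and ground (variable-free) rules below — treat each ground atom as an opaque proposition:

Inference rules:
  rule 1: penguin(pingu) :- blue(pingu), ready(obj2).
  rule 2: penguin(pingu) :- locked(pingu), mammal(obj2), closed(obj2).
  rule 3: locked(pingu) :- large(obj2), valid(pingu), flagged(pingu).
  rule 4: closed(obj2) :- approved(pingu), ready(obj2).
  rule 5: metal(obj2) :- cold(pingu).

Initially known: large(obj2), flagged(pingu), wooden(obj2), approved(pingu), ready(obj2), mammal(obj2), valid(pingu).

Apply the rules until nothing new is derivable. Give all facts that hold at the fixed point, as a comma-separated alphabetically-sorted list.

approved(pingu), closed(obj2), flagged(pingu), large(obj2), locked(pingu), mammal(obj2), penguin(pingu), ready(obj2), valid(pingu), wooden(obj2)

Round 1: rule 3 [locked(pingu) :- large(obj2), valid(pingu), flagged(pingu).]; rule 4 [closed(obj2) :- approved(pingu), ready(obj2).]. New: locked(pingu), closed(obj2).
Round 2: rule 2 [penguin(pingu) :- locked(pingu), mammal(obj2), closed(obj2).]. New: penguin(pingu).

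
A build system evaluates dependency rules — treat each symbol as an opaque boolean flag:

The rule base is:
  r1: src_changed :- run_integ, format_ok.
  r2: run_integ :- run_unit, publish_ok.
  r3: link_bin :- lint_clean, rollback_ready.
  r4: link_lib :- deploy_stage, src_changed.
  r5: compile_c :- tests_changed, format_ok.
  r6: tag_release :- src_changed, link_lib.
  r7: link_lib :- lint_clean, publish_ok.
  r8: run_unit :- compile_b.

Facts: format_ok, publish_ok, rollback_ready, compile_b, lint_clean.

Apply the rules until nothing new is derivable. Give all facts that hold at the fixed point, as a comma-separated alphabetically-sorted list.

compile_b, format_ok, link_bin, link_lib, lint_clean, publish_ok, rollback_ready, run_integ, run_unit, src_changed, tag_release

[1] r3 [link_bin :- lint_clean, rollback_ready.]; r7 [link_lib :- lint_clean, publish_ok.]; r8 [run_unit :- compile_b.]. ⇒ new: link_bin, link_lib, run_unit.
[2] r2 [run_integ :- run_unit, publish_ok.]. ⇒ new: run_integ.
[3] r1 [src_changed :- run_integ, format_ok.]. ⇒ new: src_changed.
[4] r6 [tag_release :- src_changed, link_lib.]. ⇒ new: tag_release.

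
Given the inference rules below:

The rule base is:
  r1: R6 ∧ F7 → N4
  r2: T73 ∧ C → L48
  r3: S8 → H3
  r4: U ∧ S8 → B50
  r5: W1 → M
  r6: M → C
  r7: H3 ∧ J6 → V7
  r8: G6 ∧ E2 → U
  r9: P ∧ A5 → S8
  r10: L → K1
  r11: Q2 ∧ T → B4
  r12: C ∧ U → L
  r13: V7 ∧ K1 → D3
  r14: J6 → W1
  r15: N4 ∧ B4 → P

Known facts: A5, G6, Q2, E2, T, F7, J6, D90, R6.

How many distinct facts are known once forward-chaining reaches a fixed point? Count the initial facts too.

Round 1 fires r1, r8, r11, r14, giving N4, U, B4, W1.
Round 2 fires r5, r15, giving M, P.
Round 3 fires r6, r9, giving C, S8.
Round 4 fires r3, r4, r12, giving H3, B50, L.
Round 5 fires r7, r10, giving V7, K1.
Round 6 fires r13, giving D3.
Closure: {A5, B4, B50, C, D3, D90, E2, F7, G6, H3, J6, K1, L, M, N4, P, Q2, R6, S8, T, U, V7, W1} — 23 facts.

23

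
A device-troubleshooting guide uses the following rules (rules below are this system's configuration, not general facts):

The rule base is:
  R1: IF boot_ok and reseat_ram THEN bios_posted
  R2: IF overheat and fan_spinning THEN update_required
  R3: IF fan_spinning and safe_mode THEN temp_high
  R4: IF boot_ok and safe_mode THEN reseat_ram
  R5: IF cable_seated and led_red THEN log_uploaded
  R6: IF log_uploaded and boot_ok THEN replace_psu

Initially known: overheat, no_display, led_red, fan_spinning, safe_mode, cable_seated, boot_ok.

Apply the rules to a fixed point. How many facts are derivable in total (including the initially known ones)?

13

Round 1: R2 [IF overheat and fan_spinning THEN update_required]; R3 [IF fan_spinning and safe_mode THEN temp_high]; R4 [IF boot_ok and safe_mode THEN reseat_ram]; R5 [IF cable_seated and led_red THEN log_uploaded]. Adds update_required, temp_high, reseat_ram, log_uploaded.
Round 2: R1 [IF boot_ok and reseat_ram THEN bios_posted]; R6 [IF log_uploaded and boot_ok THEN replace_psu]. Adds bios_posted, replace_psu.
Closure: {bios_posted, boot_ok, cable_seated, fan_spinning, led_red, log_uploaded, no_display, overheat, replace_psu, reseat_ram, safe_mode, temp_high, update_required} — 13 facts.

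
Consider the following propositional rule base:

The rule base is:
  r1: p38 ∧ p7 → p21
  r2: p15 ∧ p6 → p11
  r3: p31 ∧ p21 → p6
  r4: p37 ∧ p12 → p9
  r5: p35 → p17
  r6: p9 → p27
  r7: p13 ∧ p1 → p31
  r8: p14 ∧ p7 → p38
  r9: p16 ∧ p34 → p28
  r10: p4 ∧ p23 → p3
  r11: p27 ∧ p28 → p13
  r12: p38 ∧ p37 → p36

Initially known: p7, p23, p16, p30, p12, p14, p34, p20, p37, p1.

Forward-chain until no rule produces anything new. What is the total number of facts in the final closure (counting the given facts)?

Round 1 — r4, r8, r9, derive p9, p38, p28.
Round 2 — r1, r6, r12, derive p21, p27, p36.
Round 3 — r11, derive p13.
Round 4 — r7, derive p31.
Round 5 — r3, derive p6.
Closure: {p1, p12, p13, p14, p16, p20, p21, p23, p27, p28, p30, p31, p34, p36, p37, p38, p6, p7, p9} — 19 facts.

19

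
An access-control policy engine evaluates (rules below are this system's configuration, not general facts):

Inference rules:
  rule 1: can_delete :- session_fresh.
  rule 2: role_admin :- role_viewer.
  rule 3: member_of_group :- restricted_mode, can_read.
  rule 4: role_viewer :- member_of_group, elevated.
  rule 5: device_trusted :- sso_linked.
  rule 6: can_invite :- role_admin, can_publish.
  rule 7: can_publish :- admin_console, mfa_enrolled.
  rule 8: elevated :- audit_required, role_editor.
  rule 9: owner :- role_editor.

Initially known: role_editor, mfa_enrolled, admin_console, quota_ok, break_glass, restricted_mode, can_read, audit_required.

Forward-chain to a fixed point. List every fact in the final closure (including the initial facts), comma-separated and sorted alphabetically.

Round 1 fires rule 3, rule 7, rule 8, rule 9, giving member_of_group, can_publish, elevated, owner.
Round 2 fires rule 4, giving role_viewer.
Round 3 fires rule 2, giving role_admin.
Round 4 fires rule 6, giving can_invite.

admin_console, audit_required, break_glass, can_invite, can_publish, can_read, elevated, member_of_group, mfa_enrolled, owner, quota_ok, restricted_mode, role_admin, role_editor, role_viewer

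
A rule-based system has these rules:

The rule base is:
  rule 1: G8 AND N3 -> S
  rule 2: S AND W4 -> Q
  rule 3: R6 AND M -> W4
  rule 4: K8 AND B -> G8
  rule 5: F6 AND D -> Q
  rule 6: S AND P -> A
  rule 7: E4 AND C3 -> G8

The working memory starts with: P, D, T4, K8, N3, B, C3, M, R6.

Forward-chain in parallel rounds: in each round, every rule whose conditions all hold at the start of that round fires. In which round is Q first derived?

3

Round 1 — rule 3, rule 4, derive W4, G8.
Round 2 — rule 1, derive S.
Round 3 — rule 2, rule 6, derive Q, A.
Q first appears in round 3.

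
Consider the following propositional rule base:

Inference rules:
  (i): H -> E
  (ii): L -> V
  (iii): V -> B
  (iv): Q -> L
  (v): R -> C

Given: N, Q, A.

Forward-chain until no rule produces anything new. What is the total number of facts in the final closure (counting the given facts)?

6

Round 1 — (iv), derive L.
Round 2 — (ii), derive V.
Round 3 — (iii), derive B.
Closure: {A, B, L, N, Q, V} — 6 facts.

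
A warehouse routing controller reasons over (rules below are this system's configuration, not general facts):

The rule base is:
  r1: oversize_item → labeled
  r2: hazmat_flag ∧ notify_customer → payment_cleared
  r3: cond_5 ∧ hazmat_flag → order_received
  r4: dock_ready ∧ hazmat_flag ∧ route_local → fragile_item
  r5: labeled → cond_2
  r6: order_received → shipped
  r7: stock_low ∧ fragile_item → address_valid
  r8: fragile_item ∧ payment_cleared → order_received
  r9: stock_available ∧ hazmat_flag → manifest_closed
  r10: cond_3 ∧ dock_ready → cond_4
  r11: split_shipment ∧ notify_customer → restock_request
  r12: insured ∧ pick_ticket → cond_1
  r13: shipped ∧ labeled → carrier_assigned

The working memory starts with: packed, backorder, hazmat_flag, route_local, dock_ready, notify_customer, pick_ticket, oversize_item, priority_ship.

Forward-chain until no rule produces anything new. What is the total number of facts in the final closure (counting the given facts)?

Round 1 fires r1, r2, r4, giving labeled, payment_cleared, fragile_item.
Round 2 fires r5, r8, giving cond_2, order_received.
Round 3 fires r6, giving shipped.
Round 4 fires r13, giving carrier_assigned.
Closure: {backorder, carrier_assigned, cond_2, dock_ready, fragile_item, hazmat_flag, labeled, notify_customer, order_received, oversize_item, packed, payment_cleared, pick_ticket, priority_ship, route_local, shipped} — 16 facts.

16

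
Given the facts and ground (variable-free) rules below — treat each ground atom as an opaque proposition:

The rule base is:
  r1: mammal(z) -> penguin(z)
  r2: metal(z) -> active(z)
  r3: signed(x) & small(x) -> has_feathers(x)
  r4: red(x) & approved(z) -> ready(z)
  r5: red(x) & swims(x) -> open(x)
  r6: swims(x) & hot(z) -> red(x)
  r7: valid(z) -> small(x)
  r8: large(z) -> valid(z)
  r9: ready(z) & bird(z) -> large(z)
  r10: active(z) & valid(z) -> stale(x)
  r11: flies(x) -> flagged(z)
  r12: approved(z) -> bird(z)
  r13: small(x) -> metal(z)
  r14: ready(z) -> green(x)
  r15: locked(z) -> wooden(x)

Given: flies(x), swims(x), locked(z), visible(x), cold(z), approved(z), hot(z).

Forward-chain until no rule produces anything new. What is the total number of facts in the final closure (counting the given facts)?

20

[1] r6 [swims(x) & hot(z) -> red(x)]; r11 [flies(x) -> flagged(z)]; r12 [approved(z) -> bird(z)]; r15 [locked(z) -> wooden(x)]. ⇒ new: red(x), flagged(z), bird(z), wooden(x).
[2] r4 [red(x) & approved(z) -> ready(z)]; r5 [red(x) & swims(x) -> open(x)]. ⇒ new: ready(z), open(x).
[3] r9 [ready(z) & bird(z) -> large(z)]; r14 [ready(z) -> green(x)]. ⇒ new: large(z), green(x).
[4] r8 [large(z) -> valid(z)]. ⇒ new: valid(z).
[5] r7 [valid(z) -> small(x)]. ⇒ new: small(x).
[6] r13 [small(x) -> metal(z)]. ⇒ new: metal(z).
[7] r2 [metal(z) -> active(z)]. ⇒ new: active(z).
[8] r10 [active(z) & valid(z) -> stale(x)]. ⇒ new: stale(x).
Closure: {active(z), approved(z), bird(z), cold(z), flagged(z), flies(x), green(x), hot(z), large(z), locked(z), metal(z), open(x), ready(z), red(x), small(x), stale(x), swims(x), valid(z), visible(x), wooden(x)} — 20 facts.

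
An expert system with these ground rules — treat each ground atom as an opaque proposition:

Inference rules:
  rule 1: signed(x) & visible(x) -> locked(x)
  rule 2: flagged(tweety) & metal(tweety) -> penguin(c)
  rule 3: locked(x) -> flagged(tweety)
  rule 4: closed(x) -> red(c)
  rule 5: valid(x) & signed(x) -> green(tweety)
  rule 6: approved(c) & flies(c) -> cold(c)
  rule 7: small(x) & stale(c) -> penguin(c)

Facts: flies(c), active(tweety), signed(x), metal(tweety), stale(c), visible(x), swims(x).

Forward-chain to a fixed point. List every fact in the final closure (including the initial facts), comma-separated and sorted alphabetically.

Round 1: rule 1 [signed(x) & visible(x) -> locked(x)]. New: locked(x).
Round 2: rule 3 [locked(x) -> flagged(tweety)]. New: flagged(tweety).
Round 3: rule 2 [flagged(tweety) & metal(tweety) -> penguin(c)]. New: penguin(c).

active(tweety), flagged(tweety), flies(c), locked(x), metal(tweety), penguin(c), signed(x), stale(c), swims(x), visible(x)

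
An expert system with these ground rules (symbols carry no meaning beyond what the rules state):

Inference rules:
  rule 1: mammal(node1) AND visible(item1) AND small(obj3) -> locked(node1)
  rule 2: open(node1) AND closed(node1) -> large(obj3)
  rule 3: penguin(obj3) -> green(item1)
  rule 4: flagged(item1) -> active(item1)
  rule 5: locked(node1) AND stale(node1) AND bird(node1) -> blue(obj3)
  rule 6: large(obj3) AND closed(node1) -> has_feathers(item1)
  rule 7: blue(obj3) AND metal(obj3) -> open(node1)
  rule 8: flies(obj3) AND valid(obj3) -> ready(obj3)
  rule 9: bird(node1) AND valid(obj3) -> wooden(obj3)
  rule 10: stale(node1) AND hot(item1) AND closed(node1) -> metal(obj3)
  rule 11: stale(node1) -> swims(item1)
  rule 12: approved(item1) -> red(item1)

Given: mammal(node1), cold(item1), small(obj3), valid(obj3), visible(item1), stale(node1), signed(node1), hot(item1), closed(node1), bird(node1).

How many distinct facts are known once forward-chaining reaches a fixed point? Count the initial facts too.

18

Round 1 fires rule 1, rule 9, rule 10, rule 11, giving locked(node1), wooden(obj3), metal(obj3), swims(item1).
Round 2 fires rule 5, giving blue(obj3).
Round 3 fires rule 7, giving open(node1).
Round 4 fires rule 2, giving large(obj3).
Round 5 fires rule 6, giving has_feathers(item1).
Closure: {bird(node1), blue(obj3), closed(node1), cold(item1), has_feathers(item1), hot(item1), large(obj3), locked(node1), mammal(node1), metal(obj3), open(node1), signed(node1), small(obj3), stale(node1), swims(item1), valid(obj3), visible(item1), wooden(obj3)} — 18 facts.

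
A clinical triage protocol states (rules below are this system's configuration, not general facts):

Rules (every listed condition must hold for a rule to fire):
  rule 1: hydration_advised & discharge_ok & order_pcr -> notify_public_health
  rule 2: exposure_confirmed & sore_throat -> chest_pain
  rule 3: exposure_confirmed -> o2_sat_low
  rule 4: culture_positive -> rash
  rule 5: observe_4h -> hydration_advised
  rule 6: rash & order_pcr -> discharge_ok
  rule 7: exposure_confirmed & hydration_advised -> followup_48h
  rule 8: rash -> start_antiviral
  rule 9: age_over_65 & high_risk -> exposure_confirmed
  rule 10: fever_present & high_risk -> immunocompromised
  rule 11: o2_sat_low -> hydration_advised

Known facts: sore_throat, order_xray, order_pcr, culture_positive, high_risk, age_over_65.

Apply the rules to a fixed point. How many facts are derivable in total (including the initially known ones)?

15

Round 1 — rule 4, rule 9, derive rash, exposure_confirmed.
Round 2 — rule 2, rule 3, rule 6, rule 8, derive chest_pain, o2_sat_low, discharge_ok, start_antiviral.
Round 3 — rule 11, derive hydration_advised.
Round 4 — rule 1, rule 7, derive notify_public_health, followup_48h.
Closure: {age_over_65, chest_pain, culture_positive, discharge_ok, exposure_confirmed, followup_48h, high_risk, hydration_advised, notify_public_health, o2_sat_low, order_pcr, order_xray, rash, sore_throat, start_antiviral} — 15 facts.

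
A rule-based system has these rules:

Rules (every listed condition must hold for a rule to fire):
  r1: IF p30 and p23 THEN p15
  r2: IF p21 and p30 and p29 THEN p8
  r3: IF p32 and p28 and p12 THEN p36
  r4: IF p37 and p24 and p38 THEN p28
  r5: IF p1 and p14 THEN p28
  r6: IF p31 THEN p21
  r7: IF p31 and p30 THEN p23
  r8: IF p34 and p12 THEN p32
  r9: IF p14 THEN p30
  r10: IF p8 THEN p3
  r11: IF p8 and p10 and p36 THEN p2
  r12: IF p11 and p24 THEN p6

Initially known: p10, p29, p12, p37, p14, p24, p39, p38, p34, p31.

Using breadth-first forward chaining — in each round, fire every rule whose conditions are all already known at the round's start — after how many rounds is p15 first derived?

3

Round 1: r4 [IF p37 and p24 and p38 THEN p28]; r6 [IF p31 THEN p21]; r8 [IF p34 and p12 THEN p32]; r9 [IF p14 THEN p30]. New: p28, p21, p32, p30.
Round 2: r2 [IF p21 and p30 and p29 THEN p8]; r3 [IF p32 and p28 and p12 THEN p36]; r7 [IF p31 and p30 THEN p23]. New: p8, p36, p23.
Round 3: r1 [IF p30 and p23 THEN p15]; r10 [IF p8 THEN p3]; r11 [IF p8 and p10 and p36 THEN p2]. New: p15, p3, p2.
p15 first appears in round 3.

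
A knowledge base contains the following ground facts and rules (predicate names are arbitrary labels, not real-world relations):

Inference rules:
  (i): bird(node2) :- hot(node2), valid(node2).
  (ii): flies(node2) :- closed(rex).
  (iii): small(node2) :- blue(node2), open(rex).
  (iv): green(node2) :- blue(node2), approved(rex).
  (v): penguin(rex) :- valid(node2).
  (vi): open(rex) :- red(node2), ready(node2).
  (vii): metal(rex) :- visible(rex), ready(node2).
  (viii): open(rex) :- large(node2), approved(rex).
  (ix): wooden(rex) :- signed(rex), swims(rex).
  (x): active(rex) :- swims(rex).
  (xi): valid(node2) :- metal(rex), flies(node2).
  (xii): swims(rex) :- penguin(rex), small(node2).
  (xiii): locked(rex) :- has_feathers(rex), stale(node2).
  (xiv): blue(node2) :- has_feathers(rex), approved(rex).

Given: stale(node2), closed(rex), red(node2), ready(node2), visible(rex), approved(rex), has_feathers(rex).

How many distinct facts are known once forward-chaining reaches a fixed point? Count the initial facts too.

Round 1 — (ii), (vi), (vii), (xiii), (xiv), derive flies(node2), open(rex), metal(rex), locked(rex), blue(node2).
Round 2 — (iii), (iv), (xi), derive small(node2), green(node2), valid(node2).
Round 3 — (v), derive penguin(rex).
Round 4 — (xii), derive swims(rex).
Round 5 — (x), derive active(rex).
Closure: {active(rex), approved(rex), blue(node2), closed(rex), flies(node2), green(node2), has_feathers(rex), locked(rex), metal(rex), open(rex), penguin(rex), ready(node2), red(node2), small(node2), stale(node2), swims(rex), valid(node2), visible(rex)} — 18 facts.

18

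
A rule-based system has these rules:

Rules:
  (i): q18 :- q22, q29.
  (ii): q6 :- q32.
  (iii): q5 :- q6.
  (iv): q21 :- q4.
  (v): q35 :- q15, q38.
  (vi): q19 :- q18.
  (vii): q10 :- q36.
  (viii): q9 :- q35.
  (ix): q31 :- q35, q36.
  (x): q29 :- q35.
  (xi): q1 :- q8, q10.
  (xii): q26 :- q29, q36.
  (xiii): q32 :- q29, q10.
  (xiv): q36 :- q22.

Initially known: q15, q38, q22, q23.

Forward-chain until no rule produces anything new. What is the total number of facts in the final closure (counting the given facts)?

16

Round 1: (v) [q35 :- q15, q38.]; (xiv) [q36 :- q22.]. New: q35, q36.
Round 2: (vii) [q10 :- q36.]; (viii) [q9 :- q35.]; (ix) [q31 :- q35, q36.]; (x) [q29 :- q35.]. New: q10, q9, q31, q29.
Round 3: (i) [q18 :- q22, q29.]; (xii) [q26 :- q29, q36.]; (xiii) [q32 :- q29, q10.]. New: q18, q26, q32.
Round 4: (ii) [q6 :- q32.]; (vi) [q19 :- q18.]. New: q6, q19.
Round 5: (iii) [q5 :- q6.]. New: q5.
Closure: {q10, q15, q18, q19, q22, q23, q26, q29, q31, q32, q35, q36, q38, q5, q6, q9} — 16 facts.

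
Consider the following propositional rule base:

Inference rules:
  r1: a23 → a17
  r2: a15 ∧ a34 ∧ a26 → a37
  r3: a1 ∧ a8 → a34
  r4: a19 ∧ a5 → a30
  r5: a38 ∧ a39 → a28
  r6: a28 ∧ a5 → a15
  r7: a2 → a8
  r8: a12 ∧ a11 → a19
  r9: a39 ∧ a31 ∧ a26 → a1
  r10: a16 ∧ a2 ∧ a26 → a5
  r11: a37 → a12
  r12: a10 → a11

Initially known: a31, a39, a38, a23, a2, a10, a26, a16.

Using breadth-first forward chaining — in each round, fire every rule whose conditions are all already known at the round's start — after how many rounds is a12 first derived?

Round 1 fires r1, r5, r7, r9, r10, r12, giving a17, a28, a8, a1, a5, a11.
Round 2 fires r3, r6, giving a34, a15.
Round 3 fires r2, giving a37.
Round 4 fires r11, giving a12.
a12 first appears in round 4.

4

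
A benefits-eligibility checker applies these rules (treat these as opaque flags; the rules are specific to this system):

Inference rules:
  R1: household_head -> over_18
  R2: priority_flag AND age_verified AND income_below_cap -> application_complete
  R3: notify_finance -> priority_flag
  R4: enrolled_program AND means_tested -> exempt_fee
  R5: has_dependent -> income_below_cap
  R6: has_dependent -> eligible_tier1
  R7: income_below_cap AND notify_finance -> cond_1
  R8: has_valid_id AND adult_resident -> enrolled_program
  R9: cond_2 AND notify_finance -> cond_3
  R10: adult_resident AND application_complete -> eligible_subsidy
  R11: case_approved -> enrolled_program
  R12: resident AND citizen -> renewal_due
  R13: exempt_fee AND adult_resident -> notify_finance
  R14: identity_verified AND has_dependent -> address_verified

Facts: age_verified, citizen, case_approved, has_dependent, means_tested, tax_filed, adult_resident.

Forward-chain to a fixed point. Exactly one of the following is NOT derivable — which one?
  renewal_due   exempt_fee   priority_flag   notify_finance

Round 1: R5 [has_dependent -> income_below_cap]; R6 [has_dependent -> eligible_tier1]; R11 [case_approved -> enrolled_program]. Adds income_below_cap, eligible_tier1, enrolled_program.
Round 2: R4 [enrolled_program AND means_tested -> exempt_fee]. Adds exempt_fee.
Round 3: R13 [exempt_fee AND adult_resident -> notify_finance]. Adds notify_finance.
Round 4: R3 [notify_finance -> priority_flag]; R7 [income_below_cap AND notify_finance -> cond_1]. Adds priority_flag, cond_1.
Round 5: R2 [priority_flag AND age_verified AND income_below_cap -> application_complete]. Adds application_complete.
Round 6: R10 [adult_resident AND application_complete -> eligible_subsidy]. Adds eligible_subsidy.
Derived: exempt_fee (round 2), notify_finance (round 3), priority_flag (round 4). renewal_due never appears in any round.

renewal_due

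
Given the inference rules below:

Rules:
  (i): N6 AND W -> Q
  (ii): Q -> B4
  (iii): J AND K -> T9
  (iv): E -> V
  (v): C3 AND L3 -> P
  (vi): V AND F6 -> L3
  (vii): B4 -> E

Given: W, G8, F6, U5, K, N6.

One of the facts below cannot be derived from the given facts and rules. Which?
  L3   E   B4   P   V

P

Round 1 — (i), derive Q.
Round 2 — (ii), derive B4.
Round 3 — (vii), derive E.
Round 4 — (iv), derive V.
Round 5 — (vi), derive L3.
Derived: E (round 3), L3 (round 5), V (round 4), B4 (round 2). P never appears in any round.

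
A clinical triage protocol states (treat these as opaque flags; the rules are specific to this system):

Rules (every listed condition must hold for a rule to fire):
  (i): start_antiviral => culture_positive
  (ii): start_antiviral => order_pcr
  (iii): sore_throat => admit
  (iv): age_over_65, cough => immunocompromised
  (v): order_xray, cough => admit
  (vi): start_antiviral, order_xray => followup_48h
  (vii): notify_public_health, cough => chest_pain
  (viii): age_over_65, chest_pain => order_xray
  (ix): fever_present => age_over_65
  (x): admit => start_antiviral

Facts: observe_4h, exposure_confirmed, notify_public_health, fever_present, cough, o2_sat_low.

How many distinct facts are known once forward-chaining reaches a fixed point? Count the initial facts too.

Round 1 — (vii), (ix), derive chest_pain, age_over_65.
Round 2 — (iv), (viii), derive immunocompromised, order_xray.
Round 3 — (v), derive admit.
Round 4 — (x), derive start_antiviral.
Round 5 — (i), (ii), (vi), derive culture_positive, order_pcr, followup_48h.
Closure: {admit, age_over_65, chest_pain, cough, culture_positive, exposure_confirmed, fever_present, followup_48h, immunocompromised, notify_public_health, o2_sat_low, observe_4h, order_pcr, order_xray, start_antiviral} — 15 facts.

15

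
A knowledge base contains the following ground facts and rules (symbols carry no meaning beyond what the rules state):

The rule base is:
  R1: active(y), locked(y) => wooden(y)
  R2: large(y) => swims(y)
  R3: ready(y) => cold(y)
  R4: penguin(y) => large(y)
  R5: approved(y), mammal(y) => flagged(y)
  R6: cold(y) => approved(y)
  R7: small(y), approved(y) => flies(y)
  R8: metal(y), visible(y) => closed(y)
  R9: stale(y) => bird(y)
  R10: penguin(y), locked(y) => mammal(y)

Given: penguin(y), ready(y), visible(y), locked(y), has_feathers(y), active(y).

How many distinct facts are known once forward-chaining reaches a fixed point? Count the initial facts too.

13

Round 1 fires R1, R3, R4, R10, giving wooden(y), cold(y), large(y), mammal(y).
Round 2 fires R2, R6, giving swims(y), approved(y).
Round 3 fires R5, giving flagged(y).
Closure: {active(y), approved(y), cold(y), flagged(y), has_feathers(y), large(y), locked(y), mammal(y), penguin(y), ready(y), swims(y), visible(y), wooden(y)} — 13 facts.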